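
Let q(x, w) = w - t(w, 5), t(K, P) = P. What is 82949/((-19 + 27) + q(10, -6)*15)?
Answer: -82949/157 ≈ -528.34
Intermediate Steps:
q(x, w) = -5 + w (q(x, w) = w - 1*5 = w - 5 = -5 + w)
82949/((-19 + 27) + q(10, -6)*15) = 82949/((-19 + 27) + (-5 - 6)*15) = 82949/(8 - 11*15) = 82949/(8 - 165) = 82949/(-157) = 82949*(-1/157) = -82949/157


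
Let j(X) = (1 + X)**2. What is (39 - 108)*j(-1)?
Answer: 0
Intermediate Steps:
(39 - 108)*j(-1) = (39 - 108)*(1 - 1)**2 = -69*0**2 = -69*0 = 0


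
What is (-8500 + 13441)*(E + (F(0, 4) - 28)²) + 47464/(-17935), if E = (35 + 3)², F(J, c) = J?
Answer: 11614015348/1055 ≈ 1.1009e+7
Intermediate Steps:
E = 1444 (E = 38² = 1444)
(-8500 + 13441)*(E + (F(0, 4) - 28)²) + 47464/(-17935) = (-8500 + 13441)*(1444 + (0 - 28)²) + 47464/(-17935) = 4941*(1444 + (-28)²) + 47464*(-1/17935) = 4941*(1444 + 784) - 2792/1055 = 4941*2228 - 2792/1055 = 11008548 - 2792/1055 = 11614015348/1055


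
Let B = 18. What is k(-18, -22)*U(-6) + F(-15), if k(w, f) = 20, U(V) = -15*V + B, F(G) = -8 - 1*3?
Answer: 2149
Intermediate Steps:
F(G) = -11 (F(G) = -8 - 3 = -11)
U(V) = 18 - 15*V (U(V) = -15*V + 18 = 18 - 15*V)
k(-18, -22)*U(-6) + F(-15) = 20*(18 - 15*(-6)) - 11 = 20*(18 + 90) - 11 = 20*108 - 11 = 2160 - 11 = 2149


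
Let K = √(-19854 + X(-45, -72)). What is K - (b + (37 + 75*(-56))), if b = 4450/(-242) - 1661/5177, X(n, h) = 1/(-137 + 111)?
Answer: 2619493777/626417 + I*√13421330/26 ≈ 4181.7 + 140.9*I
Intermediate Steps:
X(n, h) = -1/26 (X(n, h) = 1/(-26) = -1/26)
K = I*√13421330/26 (K = √(-19854 - 1/26) = √(-516205/26) = I*√13421330/26 ≈ 140.9*I)
b = -11719806/626417 (b = 4450*(-1/242) - 1661*1/5177 = -2225/121 - 1661/5177 = -11719806/626417 ≈ -18.709)
K - (b + (37 + 75*(-56))) = I*√13421330/26 - (-11719806/626417 + (37 + 75*(-56))) = I*√13421330/26 - (-11719806/626417 + (37 - 4200)) = I*√13421330/26 - (-11719806/626417 - 4163) = I*√13421330/26 - 1*(-2619493777/626417) = I*√13421330/26 + 2619493777/626417 = 2619493777/626417 + I*√13421330/26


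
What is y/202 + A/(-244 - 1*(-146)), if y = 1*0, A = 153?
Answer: -153/98 ≈ -1.5612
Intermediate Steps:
y = 0
y/202 + A/(-244 - 1*(-146)) = 0/202 + 153/(-244 - 1*(-146)) = 0*(1/202) + 153/(-244 + 146) = 0 + 153/(-98) = 0 + 153*(-1/98) = 0 - 153/98 = -153/98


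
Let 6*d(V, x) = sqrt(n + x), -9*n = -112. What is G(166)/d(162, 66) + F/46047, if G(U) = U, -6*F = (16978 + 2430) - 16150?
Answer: -181/15349 + 1494*sqrt(706)/353 ≈ 112.44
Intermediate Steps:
n = 112/9 (n = -1/9*(-112) = 112/9 ≈ 12.444)
F = -543 (F = -((16978 + 2430) - 16150)/6 = -(19408 - 16150)/6 = -1/6*3258 = -543)
d(V, x) = sqrt(112/9 + x)/6
G(166)/d(162, 66) + F/46047 = 166/((sqrt(112 + 9*66)/18)) - 543/46047 = 166/((sqrt(112 + 594)/18)) - 543*1/46047 = 166/((sqrt(706)/18)) - 181/15349 = 166*(9*sqrt(706)/353) - 181/15349 = 1494*sqrt(706)/353 - 181/15349 = -181/15349 + 1494*sqrt(706)/353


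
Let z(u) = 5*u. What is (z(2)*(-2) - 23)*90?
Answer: -3870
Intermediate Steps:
(z(2)*(-2) - 23)*90 = ((5*2)*(-2) - 23)*90 = (10*(-2) - 23)*90 = (-20 - 23)*90 = -43*90 = -3870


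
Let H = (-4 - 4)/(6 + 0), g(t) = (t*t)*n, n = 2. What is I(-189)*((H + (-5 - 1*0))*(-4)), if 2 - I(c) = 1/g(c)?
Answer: 5429554/107163 ≈ 50.666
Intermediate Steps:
g(t) = 2*t² (g(t) = (t*t)*2 = t²*2 = 2*t²)
H = -4/3 (H = -8/6 = -8*⅙ = -4/3 ≈ -1.3333)
I(c) = 2 - 1/(2*c²)
I(-189)*((H + (-5 - 1*0))*(-4)) = (2 - ½/(-189)²)*((-4/3 + (-5 - 1*0))*(-4)) = (2 - ½*1/35721)*((-4/3 + (-5 + 0))*(-4)) = (2 - 1/71442)*((-4/3 - 5)*(-4)) = 142883*(-19/3*(-4))/71442 = (142883/71442)*(76/3) = 5429554/107163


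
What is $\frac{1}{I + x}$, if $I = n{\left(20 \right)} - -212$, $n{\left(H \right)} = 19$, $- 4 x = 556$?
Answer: $\frac{1}{92} \approx 0.01087$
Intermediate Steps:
$x = -139$ ($x = \left(- \frac{1}{4}\right) 556 = -139$)
$I = 231$ ($I = 19 - -212 = 19 + 212 = 231$)
$\frac{1}{I + x} = \frac{1}{231 - 139} = \frac{1}{92}$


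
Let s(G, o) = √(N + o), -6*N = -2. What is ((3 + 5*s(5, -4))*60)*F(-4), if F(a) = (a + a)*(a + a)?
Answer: 11520 + 6400*I*√33 ≈ 11520.0 + 36765.0*I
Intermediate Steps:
N = ⅓ (N = -⅙*(-2) = ⅓ ≈ 0.33333)
s(G, o) = √(⅓ + o)
F(a) = 4*a² (F(a) = (2*a)*(2*a) = 4*a²)
((3 + 5*s(5, -4))*60)*F(-4) = ((3 + 5*(√(3 + 9*(-4))/3))*60)*(4*(-4)²) = ((3 + 5*(√(3 - 36)/3))*60)*(4*16) = ((3 + 5*(√(-33)/3))*60)*64 = ((3 + 5*((I*√33)/3))*60)*64 = ((3 + 5*(I*√33/3))*60)*64 = ((3 + 5*I*√33/3)*60)*64 = (180 + 100*I*√33)*64 = 11520 + 6400*I*√33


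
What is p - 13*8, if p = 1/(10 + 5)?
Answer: -1559/15 ≈ -103.93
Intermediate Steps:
p = 1/15 ≈ 0.066667
p - 13*8 = 1/15 - 13*8 = 1/15 - 104 = -1559/15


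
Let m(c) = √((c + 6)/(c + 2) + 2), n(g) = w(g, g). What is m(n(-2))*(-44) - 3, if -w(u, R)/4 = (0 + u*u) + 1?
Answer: -229/3 ≈ -76.333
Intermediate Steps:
w(u, R) = -4 - 4*u² (w(u, R) = -4*((0 + u*u) + 1) = -4*((0 + u²) + 1) = -4*(u² + 1) = -4*(1 + u²) = -4 - 4*u²)
n(g) = -4 - 4*g²
m(c) = √(2 + (6 + c)/(2 + c)) (m(c) = √((6 + c)/(2 + c) + 2) = √(2 + (6 + c)/(2 + c)))
m(n(-2))*(-44) - 3 = √((10 + 3*(-4 - 4*(-2)²))/(2 + (-4 - 4*(-2)²)))*(-44) - 3 = √((10 + 3*(-4 - 4*4))/(2 + (-4 - 4*4)))*(-44) - 3 = √((10 + 3*(-4 - 16))/(2 + (-4 - 16)))*(-44) - 3 = √((10 + 3*(-20))/(2 - 20))*(-44) - 3 = √((10 - 60)/(-18))*(-44) - 3 = √(-1/18*(-50))*(-44) - 3 = √(25/9)*(-44) - 3 = (5/3)*(-44) - 3 = -220/3 - 3 = -229/3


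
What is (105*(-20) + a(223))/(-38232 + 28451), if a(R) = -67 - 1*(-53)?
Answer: 2114/9781 ≈ 0.21613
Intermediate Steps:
a(R) = -14 (a(R) = -67 + 53 = -14)
(105*(-20) + a(223))/(-38232 + 28451) = (105*(-20) - 14)/(-38232 + 28451) = (-2100 - 14)/(-9781) = -2114*(-1/9781) = 2114/9781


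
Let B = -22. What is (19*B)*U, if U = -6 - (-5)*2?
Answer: -1672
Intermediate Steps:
U = 4 (U = -6 - 1*(-10) = -6 + 10 = 4)
(19*B)*U = (19*(-22))*4 = -418*4 = -1672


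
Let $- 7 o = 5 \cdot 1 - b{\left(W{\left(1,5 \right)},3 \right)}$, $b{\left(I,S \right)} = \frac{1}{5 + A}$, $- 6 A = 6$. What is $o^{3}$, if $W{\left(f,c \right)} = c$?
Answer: $- \frac{6859}{21952} \approx -0.31245$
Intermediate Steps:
$A = -1$ ($A = \left(- \frac{1}{6}\right) 6 = -1$)
$b{\left(I,S \right)} = \frac{1}{4}$ ($b{\left(I,S \right)} = \frac{1}{5 - 1} = \frac{1}{4}$)
$o = - \frac{19}{28}$ ($o = - \frac{5 \cdot 1 - \frac{1}{4}}{7} = - \frac{5 - \frac{1}{4}}{7} = \left(- \frac{1}{7}\right) \frac{19}{4} = - \frac{19}{28} \approx -0.67857$)
$o^{3} = \left(- \frac{19}{28}\right)^{3} = - \frac{6859}{21952}$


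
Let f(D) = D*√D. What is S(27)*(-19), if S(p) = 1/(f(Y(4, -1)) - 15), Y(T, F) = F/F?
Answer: 19/14 ≈ 1.3571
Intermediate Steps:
Y(T, F) = 1
f(D) = D^(3/2)
S(p) = -1/14 (S(p) = 1/(1^(3/2) - 15) = 1/(1 - 15) = 1/(-14) = -1/14)
S(27)*(-19) = -1/14*(-19) = 19/14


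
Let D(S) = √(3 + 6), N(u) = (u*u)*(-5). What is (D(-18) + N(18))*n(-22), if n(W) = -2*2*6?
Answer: 38808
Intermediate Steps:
N(u) = -5*u² (N(u) = u²*(-5) = -5*u²)
D(S) = 3 (D(S) = √9 = 3)
n(W) = -24 (n(W) = -4*6 = -24)
(D(-18) + N(18))*n(-22) = (3 - 5*18²)*(-24) = (3 - 5*324)*(-24) = (3 - 1620)*(-24) = -1617*(-24) = 38808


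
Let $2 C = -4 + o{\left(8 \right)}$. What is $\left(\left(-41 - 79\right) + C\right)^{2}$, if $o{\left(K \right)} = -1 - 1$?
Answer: $15129$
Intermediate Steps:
$o{\left(K \right)} = -2$ ($o{\left(K \right)} = -1 - 1 = -2$)
$C = -3$ ($C = \frac{-4 - 2}{2} = \frac{1}{2} \left(-6\right) = -3$)
$\left(\left(-41 - 79\right) + C\right)^{2} = \left(\left(-41 - 79\right) - 3\right)^{2} = \left(-120 - 3\right)^{2} = \left(-123\right)^{2} = 15129$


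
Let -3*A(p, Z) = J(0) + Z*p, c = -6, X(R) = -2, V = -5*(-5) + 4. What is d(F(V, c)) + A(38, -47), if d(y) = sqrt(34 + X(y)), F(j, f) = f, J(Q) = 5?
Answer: 1781/3 + 4*sqrt(2) ≈ 599.32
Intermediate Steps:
V = 29 (V = 25 + 4 = 29)
A(p, Z) = -5/3 - Z*p/3 (A(p, Z) = -(5 + Z*p)/3 = -5/3 - Z*p/3)
d(y) = 4*sqrt(2) (d(y) = sqrt(34 - 2) = sqrt(32) = 4*sqrt(2))
d(F(V, c)) + A(38, -47) = 4*sqrt(2) + (-5/3 - 1/3*(-47)*38) = 4*sqrt(2) + (-5/3 + 1786/3) = 4*sqrt(2) + 1781/3 = 1781/3 + 4*sqrt(2)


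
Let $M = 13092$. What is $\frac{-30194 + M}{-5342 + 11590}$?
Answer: $- \frac{8551}{3124} \approx -2.7372$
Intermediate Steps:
$\frac{-30194 + M}{-5342 + 11590} = \frac{-30194 + 13092}{-5342 + 11590} = - \frac{17102}{6248} = \left(-17102\right) \frac{1}{6248} = - \frac{8551}{3124}$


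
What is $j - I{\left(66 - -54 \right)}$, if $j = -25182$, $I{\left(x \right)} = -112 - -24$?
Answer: $-25094$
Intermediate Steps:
$I{\left(x \right)} = -88$ ($I{\left(x \right)} = -112 + 24 = -88$)
$j - I{\left(66 - -54 \right)} = -25182 - -88 = -25182 + 88 = -25094$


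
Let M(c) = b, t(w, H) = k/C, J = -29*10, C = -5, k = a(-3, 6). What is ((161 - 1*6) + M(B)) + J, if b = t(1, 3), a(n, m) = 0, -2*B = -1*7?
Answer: -135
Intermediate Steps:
B = 7/2 (B = -(-1)*7/2 = -½*(-7) = 7/2 ≈ 3.5000)
k = 0
J = -290
t(w, H) = 0 (t(w, H) = 0/(-5) = 0*(-⅕) = 0)
b = 0
M(c) = 0
((161 - 1*6) + M(B)) + J = ((161 - 1*6) + 0) - 290 = ((161 - 6) + 0) - 290 = (155 + 0) - 290 = 155 - 290 = -135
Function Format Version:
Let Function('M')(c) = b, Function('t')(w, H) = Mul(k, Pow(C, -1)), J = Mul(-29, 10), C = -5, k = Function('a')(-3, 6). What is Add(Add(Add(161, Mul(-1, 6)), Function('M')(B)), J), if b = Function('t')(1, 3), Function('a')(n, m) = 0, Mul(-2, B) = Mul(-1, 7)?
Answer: -135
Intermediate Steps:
B = Rational(7, 2) (B = Mul(Rational(-1, 2), Mul(-1, 7)) = Mul(Rational(-1, 2), -7) = Rational(7, 2) ≈ 3.5000)
k = 0
J = -290
Function('t')(w, H) = 0 (Function('t')(w, H) = Mul(0, Pow(-5, -1)) = Mul(0, Rational(-1, 5)) = 0)
b = 0
Function('M')(c) = 0
Add(Add(Add(161, Mul(-1, 6)), Function('M')(B)), J) = Add(Add(Add(161, Mul(-1, 6)), 0), -290) = Add(Add(Add(161, -6), 0), -290) = Add(Add(155, 0), -290) = Add(155, -290) = -135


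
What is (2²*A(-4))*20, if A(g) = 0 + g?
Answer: -320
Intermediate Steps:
A(g) = g
(2²*A(-4))*20 = (2²*(-4))*20 = (4*(-4))*20 = -16*20 = -320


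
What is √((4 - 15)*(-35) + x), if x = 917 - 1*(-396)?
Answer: √1698 ≈ 41.207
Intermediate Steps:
x = 1313 (x = 917 + 396 = 1313)
√((4 - 15)*(-35) + x) = √((4 - 15)*(-35) + 1313) = √(-11*(-35) + 1313) = √(385 + 1313) = √1698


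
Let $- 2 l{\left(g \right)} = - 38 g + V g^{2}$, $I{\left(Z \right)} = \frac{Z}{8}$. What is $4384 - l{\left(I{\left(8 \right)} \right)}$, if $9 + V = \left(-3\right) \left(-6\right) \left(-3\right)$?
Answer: $\frac{8667}{2} \approx 4333.5$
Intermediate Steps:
$V = -63$ ($V = -9 + \left(-3\right) \left(-6\right) \left(-3\right) = -9 + 18 \left(-3\right) = -9 - 54 = -63$)
$I{\left(Z \right)} = \frac{Z}{8}$ ($I{\left(Z \right)} = Z \frac{1}{8} = \frac{Z}{8}$)
$l{\left(g \right)} = 19 g + \frac{63 g^{2}}{2}$ ($l{\left(g \right)} = - \frac{- 38 g - 63 g^{2}}{2} = - \frac{- 63 g^{2} - 38 g}{2} = 19 g + \frac{63 g^{2}}{2}$)
$4384 - l{\left(I{\left(8 \right)} \right)} = 4384 - \frac{\frac{1}{8} \cdot 8 \left(38 + 63 \cdot \frac{1}{8} \cdot 8\right)}{2} = 4384 - \frac{1}{2} \cdot 1 \left(38 + 63 \cdot 1\right) = 4384 - \frac{1}{2} \cdot 1 \left(38 + 63\right) = 4384 - \frac{1}{2} \cdot 1 \cdot 101 = 4384 - \frac{101}{2} = \frac{8667}{2}$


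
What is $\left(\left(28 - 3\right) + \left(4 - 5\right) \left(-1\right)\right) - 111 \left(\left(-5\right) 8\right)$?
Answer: $4466$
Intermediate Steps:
$\left(\left(28 - 3\right) + \left(4 - 5\right) \left(-1\right)\right) - 111 \left(\left(-5\right) 8\right) = \left(25 - -1\right) - -4440 = \left(25 + 1\right) + 4440 = 26 + 4440 = 4466$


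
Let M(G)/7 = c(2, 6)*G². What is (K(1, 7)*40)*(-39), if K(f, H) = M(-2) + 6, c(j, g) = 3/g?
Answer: -31200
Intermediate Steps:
M(G) = 7*G²/2 (M(G) = 7*((3/6)*G²) = 7*((3*(⅙))*G²) = 7*(G²/2) = 7*G²/2)
K(f, H) = 20 (K(f, H) = (7/2)*(-2)² + 6 = (7/2)*4 + 6 = 14 + 6 = 20)
(K(1, 7)*40)*(-39) = (20*40)*(-39) = 800*(-39) = -31200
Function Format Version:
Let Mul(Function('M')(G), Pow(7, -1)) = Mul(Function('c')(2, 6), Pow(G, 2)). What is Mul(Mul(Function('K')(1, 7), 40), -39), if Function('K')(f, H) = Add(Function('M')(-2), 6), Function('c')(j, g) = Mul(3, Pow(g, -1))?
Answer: -31200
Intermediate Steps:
Function('M')(G) = Mul(Rational(7, 2), Pow(G, 2)) (Function('M')(G) = Mul(7, Mul(Mul(3, Pow(6, -1)), Pow(G, 2))) = Mul(7, Mul(Mul(3, Rational(1, 6)), Pow(G, 2))) = Mul(7, Mul(Rational(1, 2), Pow(G, 2))) = Mul(Rational(7, 2), Pow(G, 2)))
Function('K')(f, H) = 20 (Function('K')(f, H) = Add(Mul(Rational(7, 2), Pow(-2, 2)), 6) = Add(Mul(Rational(7, 2), 4), 6) = Add(14, 6) = 20)
Mul(Mul(Function('K')(1, 7), 40), -39) = Mul(Mul(20, 40), -39) = Mul(800, -39) = -31200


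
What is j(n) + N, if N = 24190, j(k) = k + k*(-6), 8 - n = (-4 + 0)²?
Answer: 24230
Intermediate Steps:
n = -8 (n = 8 - (-4 + 0)² = 8 - 1*(-4)² = 8 - 1*16 = 8 - 16 = -8)
j(k) = -5*k (j(k) = k - 6*k = -5*k)
j(n) + N = -5*(-8) + 24190 = 40 + 24190 = 24230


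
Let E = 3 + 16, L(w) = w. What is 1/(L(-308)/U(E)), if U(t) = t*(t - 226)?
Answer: 3933/308 ≈ 12.769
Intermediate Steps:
E = 19
U(t) = t*(-226 + t)
1/(L(-308)/U(E)) = 1/(-308*1/(19*(-226 + 19))) = 1/(-308/(19*(-207))) = 1/(-308/(-3933)) = 1/(-308*(-1/3933)) = 1/(308/3933) = 3933/308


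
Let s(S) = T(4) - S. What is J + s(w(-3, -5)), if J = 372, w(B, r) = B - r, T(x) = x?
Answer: 374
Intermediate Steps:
s(S) = 4 - S
J + s(w(-3, -5)) = 372 + (4 - (-3 - 1*(-5))) = 372 + (4 - (-3 + 5)) = 372 + (4 - 1*2) = 372 + (4 - 2) = 372 + 2 = 374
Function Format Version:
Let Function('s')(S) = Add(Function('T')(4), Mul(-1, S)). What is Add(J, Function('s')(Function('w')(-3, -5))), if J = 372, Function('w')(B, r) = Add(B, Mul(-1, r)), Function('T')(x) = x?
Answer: 374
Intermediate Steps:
Function('s')(S) = Add(4, Mul(-1, S))
Add(J, Function('s')(Function('w')(-3, -5))) = Add(372, Add(4, Mul(-1, Add(-3, Mul(-1, -5))))) = Add(372, Add(4, Mul(-1, Add(-3, 5)))) = Add(372, Add(4, Mul(-1, 2))) = Add(372, Add(4, -2)) = Add(372, 2) = 374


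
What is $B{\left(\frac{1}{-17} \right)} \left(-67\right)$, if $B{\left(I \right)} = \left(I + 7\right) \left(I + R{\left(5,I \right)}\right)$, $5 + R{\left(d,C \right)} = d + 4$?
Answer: $- \frac{529702}{289} \approx -1832.9$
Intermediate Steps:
$R{\left(d,C \right)} = -1 + d$ ($R{\left(d,C \right)} = -5 + \left(d + 4\right) = -5 + \left(4 + d\right) = -1 + d$)
$B{\left(I \right)} = \left(4 + I\right) \left(7 + I\right)$ ($B{\left(I \right)} = \left(I + 7\right) \left(I + \left(-1 + 5\right)\right) = \left(7 + I\right) \left(I + 4\right) = \left(7 + I\right) \left(4 + I\right) = \left(4 + I\right) \left(7 + I\right)$)
$B{\left(\frac{1}{-17} \right)} \left(-67\right) = \left(28 + \left(\frac{1}{-17}\right)^{2} + \frac{11}{-17}\right) \left(-67\right) = \left(28 + \left(- \frac{1}{17}\right)^{2} + 11 \left(- \frac{1}{17}\right)\right) \left(-67\right) = \left(28 + \frac{1}{289} - \frac{11}{17}\right) \left(-67\right) = \frac{7906}{289} \left(-67\right) = - \frac{529702}{289}$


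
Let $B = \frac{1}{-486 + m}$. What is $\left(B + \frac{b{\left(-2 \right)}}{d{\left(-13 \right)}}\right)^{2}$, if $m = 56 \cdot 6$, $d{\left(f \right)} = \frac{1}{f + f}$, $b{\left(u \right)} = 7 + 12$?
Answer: $\frac{5490958201}{22500} \approx 2.4404 \cdot 10^{5}$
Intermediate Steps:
$b{\left(u \right)} = 19$
$d{\left(f \right)} = \frac{1}{2 f}$
$m = 336$
$B = - \frac{1}{150}$ ($B = \frac{1}{-486 + 336} = \frac{1}{-150} = - \frac{1}{150} \approx -0.0066667$)
$\left(B + \frac{b{\left(-2 \right)}}{d{\left(-13 \right)}}\right)^{2} = \left(- \frac{1}{150} + \frac{19}{\frac{1}{2} \frac{1}{-13}}\right)^{2} = \left(- \frac{1}{150} + \frac{19}{\frac{1}{2} \left(- \frac{1}{13}\right)}\right)^{2} = \left(- \frac{1}{150} + \frac{19}{- \frac{1}{26}}\right)^{2} = \left(- \frac{1}{150} + 19 \left(-26\right)\right)^{2} = \left(- \frac{1}{150} - 494\right)^{2} = \left(- \frac{74101}{150}\right)^{2} = \frac{5490958201}{22500}$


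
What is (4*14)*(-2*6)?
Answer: -672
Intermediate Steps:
(4*14)*(-2*6) = 56*(-12) = -672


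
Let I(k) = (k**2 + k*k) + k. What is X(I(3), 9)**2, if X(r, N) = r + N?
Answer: 900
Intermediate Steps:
I(k) = k + 2*k**2 (I(k) = (k**2 + k**2) + k = 2*k**2 + k = k + 2*k**2)
X(r, N) = N + r
X(I(3), 9)**2 = (9 + 3*(1 + 2*3))**2 = (9 + 3*(1 + 6))**2 = (9 + 3*7)**2 = (9 + 21)**2 = 30**2 = 900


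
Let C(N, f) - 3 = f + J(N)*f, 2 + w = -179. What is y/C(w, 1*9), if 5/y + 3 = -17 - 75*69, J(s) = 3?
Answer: -1/40521 ≈ -2.4679e-5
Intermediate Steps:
w = -181 (w = -2 - 179 = -181)
C(N, f) = 3 + 4*f (C(N, f) = 3 + (f + 3*f) = 3 + 4*f)
y = -1/1039 (y = 5/(-3 + (-17 - 75*69)) = 5/(-3 + (-17 - 5175)) = 5/(-3 - 5192) = 5/(-5195) = 5*(-1/5195) = -1/1039 ≈ -0.00096246)
y/C(w, 1*9) = -1/(1039*(3 + 4*(1*9))) = -1/(1039*(3 + 4*9)) = -1/(1039*(3 + 36)) = -1/1039/39 = -1/1039*1/39 = -1/40521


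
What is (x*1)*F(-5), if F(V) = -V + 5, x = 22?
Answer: 220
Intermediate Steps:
F(V) = 5 - V
(x*1)*F(-5) = (22*1)*(5 - 1*(-5)) = 22*(5 + 5) = 22*10 = 220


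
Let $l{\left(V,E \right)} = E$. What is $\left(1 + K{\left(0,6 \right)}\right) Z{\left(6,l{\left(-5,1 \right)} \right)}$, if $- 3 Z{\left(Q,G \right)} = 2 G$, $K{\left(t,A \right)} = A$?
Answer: $- \frac{14}{3} \approx -4.6667$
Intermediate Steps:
$Z{\left(Q,G \right)} = - \frac{2 G}{3}$
$\left(1 + K{\left(0,6 \right)}\right) Z{\left(6,l{\left(-5,1 \right)} \right)} = \left(1 + 6\right) \left(\left(- \frac{2}{3}\right) 1\right) = 7 \left(- \frac{2}{3}\right) = - \frac{14}{3}$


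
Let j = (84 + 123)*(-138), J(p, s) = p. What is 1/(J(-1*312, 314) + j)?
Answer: -1/28878 ≈ -3.4628e-5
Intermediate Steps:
j = -28566 (j = 207*(-138) = -28566)
1/(J(-1*312, 314) + j) = 1/(-1*312 - 28566) = 1/(-312 - 28566) = 1/(-28878) = -1/28878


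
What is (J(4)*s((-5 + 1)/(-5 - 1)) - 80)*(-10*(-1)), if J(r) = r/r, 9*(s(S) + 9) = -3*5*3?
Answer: -940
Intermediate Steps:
s(S) = -14 (s(S) = -9 + (-3*5*3)/9 = -9 + (-15*3)/9 = -9 + (⅑)*(-45) = -9 - 5 = -14)
J(r) = 1
(J(4)*s((-5 + 1)/(-5 - 1)) - 80)*(-10*(-1)) = (1*(-14) - 80)*(-10*(-1)) = (-14 - 80)*10 = -94*10 = -940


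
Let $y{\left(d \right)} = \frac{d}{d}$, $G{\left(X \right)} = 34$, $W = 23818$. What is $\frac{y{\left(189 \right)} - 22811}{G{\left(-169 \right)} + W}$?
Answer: $- \frac{11405}{11926} \approx -0.95631$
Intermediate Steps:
$y{\left(d \right)} = 1$
$\frac{y{\left(189 \right)} - 22811}{G{\left(-169 \right)} + W} = \frac{1 - 22811}{34 + 23818} = - \frac{22810}{23852} = \left(-22810\right) \frac{1}{23852} = - \frac{11405}{11926}$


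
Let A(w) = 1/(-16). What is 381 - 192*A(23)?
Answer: 393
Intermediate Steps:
A(w) = -1/16
381 - 192*A(23) = 381 - 192*(-1/16) = 381 + 12 = 393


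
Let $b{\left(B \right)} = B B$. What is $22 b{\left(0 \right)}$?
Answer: $0$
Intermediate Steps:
$b{\left(B \right)} = B^{2}$
$22 b{\left(0 \right)} = 22 \cdot 0^{2} = 22 \cdot 0 = 0$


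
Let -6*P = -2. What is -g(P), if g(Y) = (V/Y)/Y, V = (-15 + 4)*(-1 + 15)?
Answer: 1386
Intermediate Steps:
P = ⅓ (P = -⅙*(-2) = ⅓ ≈ 0.33333)
V = -154 (V = -11*14 = -154)
g(Y) = -154/Y² (g(Y) = (-154/Y)/Y = -154/Y²)
-g(P) = -(-154)/3⁻² = -(-154)*9 = -1*(-1386) = 1386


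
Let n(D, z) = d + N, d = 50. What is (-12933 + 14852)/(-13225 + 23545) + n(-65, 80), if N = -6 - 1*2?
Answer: 435359/10320 ≈ 42.186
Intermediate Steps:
N = -8 (N = -6 - 2 = -8)
n(D, z) = 42 (n(D, z) = 50 - 8 = 42)
(-12933 + 14852)/(-13225 + 23545) + n(-65, 80) = (-12933 + 14852)/(-13225 + 23545) + 42 = 1919/10320 + 42 = 435359/10320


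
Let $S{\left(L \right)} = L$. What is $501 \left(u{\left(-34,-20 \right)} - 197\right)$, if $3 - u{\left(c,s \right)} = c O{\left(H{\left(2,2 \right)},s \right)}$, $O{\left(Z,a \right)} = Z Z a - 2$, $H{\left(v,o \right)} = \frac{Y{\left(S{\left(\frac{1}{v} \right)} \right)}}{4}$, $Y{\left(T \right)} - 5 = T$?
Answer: $- \frac{6202881}{8} \approx -7.7536 \cdot 10^{5}$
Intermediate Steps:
$Y{\left(T \right)} = 5 + T$
$H{\left(v,o \right)} = \frac{5}{4} + \frac{1}{4 v}$ ($H{\left(v,o \right)} = \frac{5 + \frac{1}{v}}{4} = \left(5 + \frac{1}{v}\right) \frac{1}{4} = \frac{5}{4} + \frac{1}{4 v}$)
$O{\left(Z,a \right)} = -2 + a Z^{2}$ ($O{\left(Z,a \right)} = Z^{2} a - 2 = a Z^{2} - 2 = -2 + a Z^{2}$)
$u{\left(c,s \right)} = 3 - c \left(-2 + \frac{121 s}{64}\right)$ ($u{\left(c,s \right)} = 3 - c \left(-2 + s \left(\frac{1 + 5 \cdot 2}{4 \cdot 2}\right)^{2}\right) = 3 - c \left(-2 + s \left(\frac{1}{4} \cdot \frac{1}{2} \left(1 + 10\right)\right)^{2}\right) = 3 - c \left(-2 + s \left(\frac{1}{4} \cdot \frac{1}{2} \cdot 11\right)^{2}\right) = 3 - c \left(-2 + s \left(\frac{11}{8}\right)^{2}\right) = 3 - c \left(-2 + s \frac{121}{64}\right) = 3 - c \left(-2 + \frac{121 s}{64}\right)$)
$501 \left(u{\left(-34,-20 \right)} - 197\right) = 501 \left(\left(3 - - \frac{17 \left(-128 + 121 \left(-20\right)\right)}{32}\right) - 197\right) = 501 \left(\left(3 - - \frac{17 \left(-128 - 2420\right)}{32}\right) - 197\right) = 501 \left(\left(3 - \left(- \frac{17}{32}\right) \left(-2548\right)\right) - 197\right) = 501 \left(\left(3 - \frac{10829}{8}\right) - 197\right) = 501 \left(- \frac{10805}{8} - 197\right) = 501 \left(- \frac{12381}{8}\right) = - \frac{6202881}{8}$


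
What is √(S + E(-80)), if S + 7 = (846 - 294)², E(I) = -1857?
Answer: 2*√75710 ≈ 550.31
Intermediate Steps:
S = 304697 (S = -7 + (846 - 294)² = -7 + 552² = -7 + 304704 = 304697)
√(S + E(-80)) = √(304697 - 1857) = √302840 = 2*√75710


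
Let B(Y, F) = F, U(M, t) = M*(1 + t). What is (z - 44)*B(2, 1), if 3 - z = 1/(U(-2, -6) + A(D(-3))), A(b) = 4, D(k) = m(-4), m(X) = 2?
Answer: -575/14 ≈ -41.071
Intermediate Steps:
D(k) = 2
z = 41/14 (z = 3 - 1/(-2*(1 - 6) + 4) = 3 - 1/(-2*(-5) + 4) = 3 - 1/(10 + 4) = 3 - 1/14 = 41/14 ≈ 2.9286)
(z - 44)*B(2, 1) = (41/14 - 44)*1 = -575/14*1 = -575/14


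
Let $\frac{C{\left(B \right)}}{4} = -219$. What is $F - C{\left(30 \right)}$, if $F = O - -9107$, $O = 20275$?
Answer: $30258$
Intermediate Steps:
$C{\left(B \right)} = -876$ ($C{\left(B \right)} = 4 \left(-219\right) = -876$)
$F = 29382$ ($F = 20275 - -9107 = 20275 + 9107 = 29382$)
$F - C{\left(30 \right)} = 29382 - -876 = 29382 + 876 = 30258$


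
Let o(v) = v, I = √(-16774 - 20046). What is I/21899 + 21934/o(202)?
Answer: 10967/101 + 2*I*√9205/21899 ≈ 108.58 + 0.0087623*I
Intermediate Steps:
I = 2*I*√9205 (I = √(-36820) = 2*I*√9205 ≈ 191.89*I)
I/21899 + 21934/o(202) = (2*I*√9205)/21899 + 21934/202 = (2*I*√9205)*(1/21899) + 21934*(1/202) = 2*I*√9205/21899 + 10967/101 = 10967/101 + 2*I*√9205/21899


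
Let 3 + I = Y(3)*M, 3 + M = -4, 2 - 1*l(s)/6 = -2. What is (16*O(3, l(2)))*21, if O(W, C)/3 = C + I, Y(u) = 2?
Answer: 7056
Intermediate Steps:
l(s) = 24 (l(s) = 12 - 6*(-2) = 12 + 12 = 24)
M = -7 (M = -3 - 4 = -7)
I = -17 (I = -3 + 2*(-7) = -3 - 14 = -17)
O(W, C) = -51 + 3*C (O(W, C) = 3*(C - 17) = 3*(-17 + C) = -51 + 3*C)
(16*O(3, l(2)))*21 = (16*(-51 + 3*24))*21 = (16*(-51 + 72))*21 = (16*21)*21 = 336*21 = 7056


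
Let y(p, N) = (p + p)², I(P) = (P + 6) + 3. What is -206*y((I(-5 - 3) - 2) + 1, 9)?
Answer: 0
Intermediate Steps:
I(P) = 9 + P (I(P) = (6 + P) + 3 = 9 + P)
y(p, N) = 4*p² (y(p, N) = (2*p)² = 4*p²)
-206*y((I(-5 - 3) - 2) + 1, 9) = -824*(((9 + (-5 - 3)) - 2) + 1)² = -824*(((9 - 8) - 2) + 1)² = -824*((1 - 2) + 1)² = -824*(-1 + 1)² = -824*0² = -824*0 = -206*0 = 0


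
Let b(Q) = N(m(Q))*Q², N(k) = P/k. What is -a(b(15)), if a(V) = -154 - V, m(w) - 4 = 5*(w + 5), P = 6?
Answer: 8683/52 ≈ 166.98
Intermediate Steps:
m(w) = 29 + 5*w (m(w) = 4 + 5*(w + 5) = 4 + 5*(5 + w) = 4 + (25 + 5*w) = 29 + 5*w)
N(k) = 6/k
b(Q) = 6*Q²/(29 + 5*Q) (b(Q) = (6/(29 + 5*Q))*Q² = 6*Q²/(29 + 5*Q))
-a(b(15)) = -(-154 - 6*15²/(29 + 5*15)) = -(-154 - 6*225/(29 + 75)) = -(-154 - 6*225/104) = -(-154 - 1*675/52) = -(-154 - 675/52) = -1*(-8683/52) = 8683/52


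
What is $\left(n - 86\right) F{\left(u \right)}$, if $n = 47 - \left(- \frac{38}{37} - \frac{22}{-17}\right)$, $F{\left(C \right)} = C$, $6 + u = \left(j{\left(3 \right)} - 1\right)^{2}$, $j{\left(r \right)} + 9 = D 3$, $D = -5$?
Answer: $- \frac{15288681}{629} \approx -24306.0$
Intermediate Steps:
$j{\left(r \right)} = -24$ ($j{\left(r \right)} = -9 - 15 = -24$)
$u = 619$ ($u = -6 + \left(-24 - 1\right)^{2} = -6 + \left(-25\right)^{2} = -6 + 625 = 619$)
$n = \frac{29395}{629}$ ($n = 47 - \left(\left(-38\right) \frac{1}{37} - - \frac{22}{17}\right) = 47 - \left(- \frac{38}{37} + \frac{22}{17}\right) = 47 - \frac{168}{629} = \frac{29395}{629} \approx 46.733$)
$\left(n - 86\right) F{\left(u \right)} = \left(\frac{29395}{629} - 86\right) 619 = \left(- \frac{24699}{629}\right) 619 = - \frac{15288681}{629}$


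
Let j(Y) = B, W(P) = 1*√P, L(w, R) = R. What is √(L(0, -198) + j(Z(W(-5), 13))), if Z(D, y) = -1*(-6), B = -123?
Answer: I*√321 ≈ 17.916*I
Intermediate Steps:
W(P) = √P
Z(D, y) = 6
j(Y) = -123
√(L(0, -198) + j(Z(W(-5), 13))) = √(-198 - 123) = √(-321) = I*√321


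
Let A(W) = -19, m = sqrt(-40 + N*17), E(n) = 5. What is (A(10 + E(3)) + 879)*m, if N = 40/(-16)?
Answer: 430*I*sqrt(330) ≈ 7811.3*I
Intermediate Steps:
N = -5/2 (N = 40*(-1/16) = -5/2 ≈ -2.5000)
m = I*sqrt(330)/2 (m = sqrt(-40 - 5/2*17) = sqrt(-40 - 85/2) = sqrt(-165/2) = I*sqrt(330)/2 ≈ 9.0829*I)
(A(10 + E(3)) + 879)*m = (-19 + 879)*(I*sqrt(330)/2) = 860*(I*sqrt(330)/2) = 430*I*sqrt(330)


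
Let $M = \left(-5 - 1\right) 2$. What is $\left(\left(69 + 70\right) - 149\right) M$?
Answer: $120$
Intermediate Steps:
$M = -12$ ($M = \left(-6\right) 2 = -12$)
$\left(\left(69 + 70\right) - 149\right) M = \left(\left(69 + 70\right) - 149\right) \left(-12\right) = \left(139 - 149\right) \left(-12\right) = \left(-10\right) \left(-12\right) = 120$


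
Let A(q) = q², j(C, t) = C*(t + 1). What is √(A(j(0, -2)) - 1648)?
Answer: 4*I*√103 ≈ 40.596*I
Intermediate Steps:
j(C, t) = C*(1 + t)
√(A(j(0, -2)) - 1648) = √((0*(1 - 2))² - 1648) = √((0*(-1))² - 1648) = √(0² - 1648) = √(0 - 1648) = √(-1648) = 4*I*√103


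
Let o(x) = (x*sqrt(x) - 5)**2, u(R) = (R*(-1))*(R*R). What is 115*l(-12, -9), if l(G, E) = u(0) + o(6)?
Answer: 27715 - 6900*sqrt(6) ≈ 10814.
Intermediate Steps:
u(R) = -R**3 (u(R) = (-R)*R**2 = -R**3)
o(x) = (-5 + x**(3/2))**2 (o(x) = (x**(3/2) - 5)**2 = (-5 + x**(3/2))**2)
l(G, E) = (-5 + 6*sqrt(6))**2 (l(G, E) = -1*0**3 + (-5 + 6**(3/2))**2 = -1*0 + (-5 + 6*sqrt(6))**2 = 0 + (-5 + 6*sqrt(6))**2 = (-5 + 6*sqrt(6))**2)
115*l(-12, -9) = 115*(241 - 60*sqrt(6)) = 27715 - 6900*sqrt(6)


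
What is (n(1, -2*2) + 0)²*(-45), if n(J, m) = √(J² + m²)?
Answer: -765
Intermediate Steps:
(n(1, -2*2) + 0)²*(-45) = (√(1² + (-2*2)²) + 0)²*(-45) = (√(1 + (-4)²) + 0)²*(-45) = (√(1 + 16) + 0)²*(-45) = (√17 + 0)²*(-45) = (√17)²*(-45) = 17*(-45) = -765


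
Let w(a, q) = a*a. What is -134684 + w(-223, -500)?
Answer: -84955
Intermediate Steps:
w(a, q) = a²
-134684 + w(-223, -500) = -134684 + (-223)² = -134684 + 49729 = -84955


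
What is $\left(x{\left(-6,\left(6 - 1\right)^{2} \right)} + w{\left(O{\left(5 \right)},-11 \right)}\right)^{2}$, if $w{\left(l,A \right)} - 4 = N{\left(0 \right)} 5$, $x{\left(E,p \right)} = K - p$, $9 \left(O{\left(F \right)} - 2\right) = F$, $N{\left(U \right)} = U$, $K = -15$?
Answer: $1296$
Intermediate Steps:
$O{\left(F \right)} = 2 + \frac{F}{9}$
$x{\left(E,p \right)} = -15 - p$
$w{\left(l,A \right)} = 4$ ($w{\left(l,A \right)} = 4 + 0 \cdot 5 = 4 + 0 = 4$)
$\left(x{\left(-6,\left(6 - 1\right)^{2} \right)} + w{\left(O{\left(5 \right)},-11 \right)}\right)^{2} = \left(\left(-15 - \left(6 - 1\right)^{2}\right) + 4\right)^{2} = \left(\left(-15 - 5^{2}\right) + 4\right)^{2} = \left(\left(-15 - 25\right) + 4\right)^{2} = \left(-40 + 4\right)^{2} = \left(-36\right)^{2} = 1296$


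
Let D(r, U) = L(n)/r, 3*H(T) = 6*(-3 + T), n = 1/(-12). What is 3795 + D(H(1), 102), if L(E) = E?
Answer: 182161/48 ≈ 3795.0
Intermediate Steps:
n = -1/12 ≈ -0.083333
H(T) = -6 + 2*T (H(T) = (6*(-3 + T))/3 = (-18 + 6*T)/3 = -6 + 2*T)
D(r, U) = -1/(12*r)
3795 + D(H(1), 102) = 3795 - 1/(12*(-6 + 2*1)) = 3795 - 1/(12*(-6 + 2)) = 3795 - 1/12/(-4) = 3795 - 1/12*(-¼) = 3795 + 1/48 = 182161/48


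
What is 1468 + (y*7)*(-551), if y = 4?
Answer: -13960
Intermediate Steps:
1468 + (y*7)*(-551) = 1468 + (4*7)*(-551) = 1468 + 28*(-551) = 1468 - 15428 = -13960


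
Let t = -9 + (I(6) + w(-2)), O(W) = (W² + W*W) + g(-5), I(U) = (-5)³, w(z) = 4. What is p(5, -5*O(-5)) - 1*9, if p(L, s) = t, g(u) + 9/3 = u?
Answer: -139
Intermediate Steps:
g(u) = -3 + u
I(U) = -125
O(W) = -8 + 2*W² (O(W) = (W² + W*W) + (-3 - 5) = (W² + W²) - 8 = 2*W² - 8 = -8 + 2*W²)
t = -130 (t = -9 + (-125 + 4) = -9 - 121 = -130)
p(L, s) = -130
p(5, -5*O(-5)) - 1*9 = -130 - 1*9 = -130 - 9 = -139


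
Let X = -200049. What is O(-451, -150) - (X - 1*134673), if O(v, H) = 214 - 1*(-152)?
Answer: 335088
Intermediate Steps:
O(v, H) = 366 (O(v, H) = 214 + 152 = 366)
O(-451, -150) - (X - 1*134673) = 366 - (-200049 - 1*134673) = 366 - (-200049 - 134673) = 366 - 1*(-334722) = 366 + 334722 = 335088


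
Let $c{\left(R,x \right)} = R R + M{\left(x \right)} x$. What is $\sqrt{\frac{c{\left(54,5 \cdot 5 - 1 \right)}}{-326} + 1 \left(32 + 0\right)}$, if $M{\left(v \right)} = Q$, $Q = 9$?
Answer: $\frac{5 \sqrt{23798}}{163} \approx 4.7321$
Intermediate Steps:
$M{\left(v \right)} = 9$
$c{\left(R,x \right)} = R^{2} + 9 x$ ($c{\left(R,x \right)} = R R + 9 x = R^{2} + 9 x$)
$\sqrt{\frac{c{\left(54,5 \cdot 5 - 1 \right)}}{-326} + 1 \left(32 + 0\right)} = \sqrt{\frac{54^{2} + 9 \left(5 \cdot 5 - 1\right)}{-326} + 1 \left(32 + 0\right)} = \sqrt{\left(2916 + 9 \left(25 - 1\right)\right) \left(- \frac{1}{326}\right) + 1 \cdot 32} = \sqrt{\left(2916 + 9 \cdot 24\right) \left(- \frac{1}{326}\right) + 32} = \sqrt{\left(2916 + 216\right) \left(- \frac{1}{326}\right) + 32} = \sqrt{3132 \left(- \frac{1}{326}\right) + 32} = \sqrt{- \frac{1566}{163} + 32} = \sqrt{\frac{3650}{163}} = \frac{5 \sqrt{23798}}{163}$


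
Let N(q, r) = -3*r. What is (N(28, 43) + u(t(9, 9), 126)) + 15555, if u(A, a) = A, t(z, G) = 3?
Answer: 15429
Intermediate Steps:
(N(28, 43) + u(t(9, 9), 126)) + 15555 = (-3*43 + 3) + 15555 = (-129 + 3) + 15555 = -126 + 15555 = 15429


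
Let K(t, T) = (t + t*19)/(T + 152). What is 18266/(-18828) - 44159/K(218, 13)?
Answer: -6863243617/4104504 ≈ -1672.1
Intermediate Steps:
K(t, T) = 20*t/(152 + T) (K(t, T) = (t + 19*t)/(152 + T) = (20*t)/(152 + T) = 20*t/(152 + T))
18266/(-18828) - 44159/K(218, 13) = 18266/(-18828) - 44159/(20*218/(152 + 13)) = 18266*(-1/18828) - 44159/(20*218/165) = -9133/9414 - 44159/(20*218*(1/165)) = -9133/9414 - 44159/872/33 = -9133/9414 - 44159*33/872 = -9133/9414 - 1457247/872 = -6863243617/4104504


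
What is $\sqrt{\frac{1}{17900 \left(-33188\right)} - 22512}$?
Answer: $\frac{i \sqrt{19861969632978016363}}{29703260} \approx 150.04 i$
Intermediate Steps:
$\sqrt{\frac{1}{17900 \left(-33188\right)} - 22512} = \sqrt{\frac{1}{17900} \left(- \frac{1}{33188}\right) - 22512} = \sqrt{- \frac{1}{594065200} - 22512} = \sqrt{- \frac{13373595782401}{594065200}} = \frac{i \sqrt{19861969632978016363}}{29703260}$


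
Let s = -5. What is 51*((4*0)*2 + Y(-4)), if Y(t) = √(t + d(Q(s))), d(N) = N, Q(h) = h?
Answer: 153*I ≈ 153.0*I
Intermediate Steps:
Y(t) = √(-5 + t) (Y(t) = √(t - 5) = √(-5 + t))
51*((4*0)*2 + Y(-4)) = 51*((4*0)*2 + √(-5 - 4)) = 51*(0*2 + √(-9)) = 51*(0 + 3*I) = 51*(3*I) = 153*I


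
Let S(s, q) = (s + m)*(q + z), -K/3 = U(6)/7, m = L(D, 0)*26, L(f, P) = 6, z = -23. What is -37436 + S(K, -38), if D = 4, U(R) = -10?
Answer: -330494/7 ≈ -47213.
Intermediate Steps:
m = 156 (m = 6*26 = 156)
K = 30/7 (K = -(-30)/7 = -3*(-10/7) = 30/7 ≈ 4.2857)
S(s, q) = (-23 + q)*(156 + s) (S(s, q) = (s + 156)*(q - 23) = (156 + s)*(-23 + q) = (-23 + q)*(156 + s))
-37436 + S(K, -38) = -37436 + (-3588 - 23*30/7 + 156*(-38) - 38*30/7) = -37436 + (-3588 - 690/7 - 5928 - 1140/7) = -37436 - 68442/7 = -330494/7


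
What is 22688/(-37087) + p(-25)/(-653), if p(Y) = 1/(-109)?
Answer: -1614826689/2639741399 ≈ -0.61174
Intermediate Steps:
p(Y) = -1/109
22688/(-37087) + p(-25)/(-653) = 22688/(-37087) - 1/109/(-653) = 22688*(-1/37087) - 1/109*(-1/653) = -22688/37087 + 1/71177 = -1614826689/2639741399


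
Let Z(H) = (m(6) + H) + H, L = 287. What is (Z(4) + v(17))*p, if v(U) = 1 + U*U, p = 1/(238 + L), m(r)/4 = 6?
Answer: 46/75 ≈ 0.61333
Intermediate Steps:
m(r) = 24 (m(r) = 4*6 = 24)
p = 1/525 (p = 1/(238 + 287) = 1/525 ≈ 0.0019048)
Z(H) = 24 + 2*H (Z(H) = (24 + H) + H = 24 + 2*H)
v(U) = 1 + U²
(Z(4) + v(17))*p = ((24 + 2*4) + (1 + 17²))*(1/525) = ((24 + 8) + (1 + 289))*(1/525) = (32 + 290)*(1/525) = 322*(1/525) = 46/75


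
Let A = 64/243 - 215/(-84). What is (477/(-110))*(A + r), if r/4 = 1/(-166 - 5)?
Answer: -19181177/1580040 ≈ -12.140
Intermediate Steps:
r = -4/171 (r = 4/(-166 - 5) = 4/(-171) = 4*(-1/171) = -4/171 ≈ -0.023392)
A = 19207/6804 (A = 64*(1/243) - 215*(-1/84) = 64/243 + 215/84 = 19207/6804 ≈ 2.8229)
(477/(-110))*(A + r) = (477/(-110))*(19207/6804 - 4/171) = (477*(-1/110))*(361909/129276) = -477/110*361909/129276 = -19181177/1580040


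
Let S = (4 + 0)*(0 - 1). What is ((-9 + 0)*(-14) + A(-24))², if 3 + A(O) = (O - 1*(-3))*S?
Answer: 42849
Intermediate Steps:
S = -4 (S = 4*(-1) = -4)
A(O) = -15 - 4*O (A(O) = -3 + (O - 1*(-3))*(-4) = -3 + (O + 3)*(-4) = -3 + (3 + O)*(-4) = -3 + (-12 - 4*O) = -15 - 4*O)
((-9 + 0)*(-14) + A(-24))² = ((-9 + 0)*(-14) + (-15 - 4*(-24)))² = (-9*(-14) + (-15 + 96))² = (126 + 81)² = 207² = 42849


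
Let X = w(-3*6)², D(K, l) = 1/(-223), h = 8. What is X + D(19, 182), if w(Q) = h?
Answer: 14271/223 ≈ 63.995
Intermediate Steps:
D(K, l) = -1/223
w(Q) = 8
X = 64 (X = 8² = 64)
X + D(19, 182) = 64 - 1/223 = 14271/223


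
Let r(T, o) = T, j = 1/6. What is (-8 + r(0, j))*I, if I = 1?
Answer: -8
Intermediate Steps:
j = ⅙ ≈ 0.16667
(-8 + r(0, j))*I = (-8 + 0)*1 = -8*1 = -8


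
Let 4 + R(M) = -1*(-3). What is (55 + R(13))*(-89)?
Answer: -4806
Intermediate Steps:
R(M) = -1 (R(M) = -4 - 1*(-3) = -4 + 3 = -1)
(55 + R(13))*(-89) = (55 - 1)*(-89) = 54*(-89) = -4806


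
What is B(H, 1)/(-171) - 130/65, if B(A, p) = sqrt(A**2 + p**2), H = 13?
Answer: -2 - sqrt(170)/171 ≈ -2.0762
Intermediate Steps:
B(H, 1)/(-171) - 130/65 = sqrt(13**2 + 1**2)/(-171) - 130/65 = sqrt(169 + 1)*(-1/171) - 130*1/65 = sqrt(170)*(-1/171) - 2 = -sqrt(170)/171 - 2 = -2 - sqrt(170)/171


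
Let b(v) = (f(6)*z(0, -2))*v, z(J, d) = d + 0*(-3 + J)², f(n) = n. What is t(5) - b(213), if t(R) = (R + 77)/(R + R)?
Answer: 12821/5 ≈ 2564.2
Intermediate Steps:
z(J, d) = d (z(J, d) = d + 0 = d)
t(R) = (77 + R)/(2*R) (t(R) = (77 + R)/((2*R)) = (77 + R)*(1/(2*R)) = (77 + R)/(2*R))
b(v) = -12*v (b(v) = (6*(-2))*v = -12*v)
t(5) - b(213) = (½)*(77 + 5)/5 - (-12)*213 = (½)*(⅕)*82 - 1*(-2556) = 41/5 + 2556 = 12821/5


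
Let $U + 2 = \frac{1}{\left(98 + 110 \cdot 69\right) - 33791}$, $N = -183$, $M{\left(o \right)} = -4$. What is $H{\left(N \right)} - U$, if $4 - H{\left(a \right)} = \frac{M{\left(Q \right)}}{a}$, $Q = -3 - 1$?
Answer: $\frac{3172985}{530761} \approx 5.9782$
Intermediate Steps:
$Q = -4$ ($Q = -3 - 1 = -4$)
$H{\left(a \right)} = 4 + \frac{4}{a}$ ($H{\left(a \right)} = 4 - - \frac{4}{a} = 4 + \frac{4}{a}$)
$U = - \frac{52207}{26103}$ ($U = -2 + \frac{1}{\left(98 + 110 \cdot 69\right) - 33791} = -2 + \frac{1}{\left(98 + 7590\right) - 33791} = -2 + \frac{1}{7688 - 33791} = -2 + \frac{1}{-26103} = -2 - \frac{1}{26103} = - \frac{52207}{26103} \approx -2.0$)
$H{\left(N \right)} - U = \left(4 + \frac{4}{-183}\right) - - \frac{52207}{26103} = \left(4 + 4 \left(- \frac{1}{183}\right)\right) + \frac{52207}{26103} = \left(4 - \frac{4}{183}\right) + \frac{52207}{26103} = \frac{728}{183} + \frac{52207}{26103} = \frac{3172985}{530761}$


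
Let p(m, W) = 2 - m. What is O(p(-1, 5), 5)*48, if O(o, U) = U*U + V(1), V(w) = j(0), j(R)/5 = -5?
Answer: 0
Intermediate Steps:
j(R) = -25 (j(R) = 5*(-5) = -25)
V(w) = -25
O(o, U) = -25 + U² (O(o, U) = U*U - 25 = U² - 25 = -25 + U²)
O(p(-1, 5), 5)*48 = (-25 + 5²)*48 = (-25 + 25)*48 = 0*48 = 0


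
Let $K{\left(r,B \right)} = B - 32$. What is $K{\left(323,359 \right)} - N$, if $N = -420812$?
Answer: $421139$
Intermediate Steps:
$K{\left(r,B \right)} = -32 + B$ ($K{\left(r,B \right)} = B - 32 = -32 + B$)
$K{\left(323,359 \right)} - N = \left(-32 + 359\right) - -420812 = 327 + 420812 = 421139$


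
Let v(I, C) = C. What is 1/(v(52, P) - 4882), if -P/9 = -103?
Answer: -1/3955 ≈ -0.00025284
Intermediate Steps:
P = 927 (P = -9*(-103) = 927)
1/(v(52, P) - 4882) = 1/(927 - 4882) = 1/(-3955) = -1/3955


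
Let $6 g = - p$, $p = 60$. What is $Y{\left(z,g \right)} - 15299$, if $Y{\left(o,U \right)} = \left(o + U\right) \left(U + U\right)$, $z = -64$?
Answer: $-13819$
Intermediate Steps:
$g = -10$ ($g = \frac{\left(-1\right) 60}{6} = \frac{1}{6} \left(-60\right) = -10$)
$Y{\left(o,U \right)} = 2 U \left(U + o\right)$ ($Y{\left(o,U \right)} = \left(U + o\right) 2 U = 2 U \left(U + o\right)$)
$Y{\left(z,g \right)} - 15299 = 2 \left(-10\right) \left(-10 - 64\right) - 15299 = 2 \left(-10\right) \left(-74\right) - 15299 = 1480 - 15299 = -13819$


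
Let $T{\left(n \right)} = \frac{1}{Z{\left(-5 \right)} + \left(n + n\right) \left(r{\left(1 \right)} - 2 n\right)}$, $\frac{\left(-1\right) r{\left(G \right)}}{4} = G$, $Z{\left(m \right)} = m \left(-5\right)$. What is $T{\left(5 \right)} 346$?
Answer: $- \frac{346}{115} \approx -3.0087$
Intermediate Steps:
$Z{\left(m \right)} = - 5 m$
$r{\left(G \right)} = - 4 G$
$T{\left(n \right)} = \frac{1}{25 + 2 n \left(-4 - 2 n\right)}$ ($T{\left(n \right)} = \frac{1}{\left(-5\right) \left(-5\right) + \left(n + n\right) \left(\left(-4\right) 1 - 2 n\right)} = \frac{1}{25 + 2 n \left(-4 - 2 n\right)}$)
$T{\left(5 \right)} 346 = - \frac{1}{-25 + 4 \cdot 5^{2} + 8 \cdot 5} \cdot 346 = - \frac{1}{-25 + 4 \cdot 25 + 40} \cdot 346 = - \frac{1}{-25 + 100 + 40} \cdot 346 = - \frac{1}{115} \cdot 346 = \left(-1\right) \frac{1}{115} \cdot 346 = \left(- \frac{1}{115}\right) 346 = - \frac{346}{115}$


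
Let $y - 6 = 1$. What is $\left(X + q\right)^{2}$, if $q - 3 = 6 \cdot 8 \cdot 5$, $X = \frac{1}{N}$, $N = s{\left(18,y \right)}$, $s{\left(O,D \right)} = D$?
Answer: $\frac{2896804}{49} \approx 59118.0$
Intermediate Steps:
$y = 7$ ($y = 6 + 1 = 7$)
$N = 7$
$X = \frac{1}{7} \approx 0.14286$
$q = 243$ ($q = 3 + 6 \cdot 8 \cdot 5 = 3 + 48 \cdot 5 = 3 + 240 = 243$)
$\left(X + q\right)^{2} = \left(\frac{1}{7} + 243\right)^{2} = \left(\frac{1702}{7}\right)^{2} = \frac{2896804}{49}$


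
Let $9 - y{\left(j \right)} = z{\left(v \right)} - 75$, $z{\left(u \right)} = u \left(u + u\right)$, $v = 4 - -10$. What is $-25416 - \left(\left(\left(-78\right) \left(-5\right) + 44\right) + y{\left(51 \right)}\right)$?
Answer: $-25542$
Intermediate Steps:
$v = 14$ ($v = 4 + 10 = 14$)
$z{\left(u \right)} = 2 u^{2}$ ($z{\left(u \right)} = u 2 u = 2 u^{2}$)
$y{\left(j \right)} = -308$ ($y{\left(j \right)} = 9 - \left(2 \cdot 14^{2} - 75\right) = 9 - \left(2 \cdot 196 - 75\right) = 9 - \left(392 - 75\right) = 9 - 317 = -308$)
$-25416 - \left(\left(\left(-78\right) \left(-5\right) + 44\right) + y{\left(51 \right)}\right) = -25416 - \left(\left(\left(-78\right) \left(-5\right) + 44\right) - 308\right) = -25416 - \left(\left(390 + 44\right) - 308\right) = -25416 - \left(434 - 308\right) = -25416 - 126 = -25542$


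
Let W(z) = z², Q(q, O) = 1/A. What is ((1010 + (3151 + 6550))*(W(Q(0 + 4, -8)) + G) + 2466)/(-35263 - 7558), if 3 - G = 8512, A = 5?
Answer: 2278425114/1070525 ≈ 2128.3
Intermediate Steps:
G = -8509 (G = 3 - 1*8512 = 3 - 8512 = -8509)
Q(q, O) = ⅕ (Q(q, O) = 1/5 = ⅕)
((1010 + (3151 + 6550))*(W(Q(0 + 4, -8)) + G) + 2466)/(-35263 - 7558) = ((1010 + (3151 + 6550))*((⅕)² - 8509) + 2466)/(-35263 - 7558) = ((1010 + 9701)*(1/25 - 8509) + 2466)/(-42821) = (10711*(-212724/25) + 2466)*(-1/42821) = (-2278486764/25 + 2466)*(-1/42821) = -2278425114/25*(-1/42821) = 2278425114/1070525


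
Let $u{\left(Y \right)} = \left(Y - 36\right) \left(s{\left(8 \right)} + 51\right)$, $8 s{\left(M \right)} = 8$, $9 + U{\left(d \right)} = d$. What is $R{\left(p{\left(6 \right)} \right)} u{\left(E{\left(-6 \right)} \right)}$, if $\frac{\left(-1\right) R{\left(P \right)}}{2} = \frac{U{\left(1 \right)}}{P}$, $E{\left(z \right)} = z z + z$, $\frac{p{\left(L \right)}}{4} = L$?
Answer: $-208$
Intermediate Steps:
$U{\left(d \right)} = -9 + d$
$p{\left(L \right)} = 4 L$
$E{\left(z \right)} = z + z^{2}$ ($E{\left(z \right)} = z^{2} + z = z + z^{2}$)
$s{\left(M \right)} = 1$ ($s{\left(M \right)} = \frac{1}{8} \cdot 8 = 1$)
$R{\left(P \right)} = \frac{16}{P}$ ($R{\left(P \right)} = - 2 \frac{-9 + 1}{P} = - 2 \left(- \frac{8}{P}\right) = \frac{16}{P}$)
$u{\left(Y \right)} = -1872 + 52 Y$ ($u{\left(Y \right)} = \left(Y - 36\right) \left(1 + 51\right) = \left(-36 + Y\right) 52 = -1872 + 52 Y$)
$R{\left(p{\left(6 \right)} \right)} u{\left(E{\left(-6 \right)} \right)} = \frac{16}{4 \cdot 6} \left(-1872 + 52 \left(- 6 \left(1 - 6\right)\right)\right) = \frac{16}{24} \left(-1872 + 52 \left(\left(-6\right) \left(-5\right)\right)\right) = 16 \cdot \frac{1}{24} \left(-1872 + 52 \cdot 30\right) = \frac{2 \left(-1872 + 1560\right)}{3} = \frac{2}{3} \left(-312\right) = -208$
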